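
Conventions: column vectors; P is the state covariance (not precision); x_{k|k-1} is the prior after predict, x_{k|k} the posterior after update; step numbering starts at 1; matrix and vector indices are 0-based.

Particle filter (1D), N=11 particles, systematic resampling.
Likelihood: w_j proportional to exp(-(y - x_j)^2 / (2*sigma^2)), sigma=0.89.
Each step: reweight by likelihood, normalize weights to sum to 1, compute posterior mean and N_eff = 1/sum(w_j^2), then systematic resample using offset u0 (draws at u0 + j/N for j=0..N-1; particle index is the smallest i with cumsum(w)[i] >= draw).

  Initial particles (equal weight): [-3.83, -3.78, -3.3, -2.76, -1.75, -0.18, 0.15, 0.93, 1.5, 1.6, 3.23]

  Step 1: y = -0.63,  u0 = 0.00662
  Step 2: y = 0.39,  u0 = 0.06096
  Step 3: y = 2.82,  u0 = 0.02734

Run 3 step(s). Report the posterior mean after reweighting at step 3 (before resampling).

post_mean = 0.5793

step 1: w=[0.0006, 0.0008, 0.0046, 0.0238, 0.1886, 0.3665, 0.2836, 0.0896, 0.0238, 0.0180, 0.0000]  mean=-0.2919  Neff=3.8487  idx=[3, 4, 4, 5, 5, 5, 5, 6, 6, 6, 7]
step 2: w=[0.0003, 0.0078, 0.0078, 0.1148, 0.1148, 0.1148, 0.1148, 0.1359, 0.1359, 0.1359, 0.1172]  mean=0.0594  Neff=8.1984  idx=[3, 4, 4, 5, 6, 7, 7, 8, 9, 9, 10]
step 3: w=[0.0192, 0.0192, 0.0192, 0.0192, 0.0192, 0.0626, 0.0626, 0.0626, 0.0626, 0.0626, 0.5910]  mean=0.5793  Neff=2.6976  idx=[1, 5, 6, 8, 9, 10, 10, 10, 10, 10, 10]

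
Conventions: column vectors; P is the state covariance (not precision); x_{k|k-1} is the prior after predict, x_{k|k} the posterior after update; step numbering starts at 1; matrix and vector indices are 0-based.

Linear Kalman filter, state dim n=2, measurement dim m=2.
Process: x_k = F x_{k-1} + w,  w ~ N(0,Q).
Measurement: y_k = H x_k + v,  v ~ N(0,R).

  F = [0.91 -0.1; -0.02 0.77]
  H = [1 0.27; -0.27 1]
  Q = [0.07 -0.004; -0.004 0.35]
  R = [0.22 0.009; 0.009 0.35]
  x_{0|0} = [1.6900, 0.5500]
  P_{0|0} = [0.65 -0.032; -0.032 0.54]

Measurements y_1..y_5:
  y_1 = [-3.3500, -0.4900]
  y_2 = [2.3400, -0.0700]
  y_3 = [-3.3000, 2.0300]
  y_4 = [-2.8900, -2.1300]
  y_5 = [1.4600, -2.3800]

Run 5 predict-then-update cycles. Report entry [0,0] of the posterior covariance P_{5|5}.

step 1: x^-=[1.4829, 0.3897]  P^-=[0.6195 -0.0799; -0.0799 0.6714]  S=[0.8453 -0.0511; -0.0511 1.1097]  K=[0.6958 -0.1907; 0.1581 0.6317]  nu=[-4.9381, -0.4793]  x^+=[-1.8618, -0.6938]  P^+=[0.1563 -0.0183; -0.0183 0.2176]
step 2: x^-=[-1.6249, -0.4970]  P^-=[0.2049 -0.0364; -0.0364 0.4796]  S=[0.4402 0.0494; 0.0494 0.8643]  K=[0.4580 -0.1324; 0.1488 0.5579]  nu=[4.0990, -0.0117]  x^+=[0.2542, 0.1064]  P^+=[0.1034 -0.0143; -0.0143 0.1927]
step 3: x^-=[0.2206, 0.0769]  P^-=[0.1602 -0.0308; -0.0308 0.4648]  S=[0.3974 0.0627; 0.0627 0.8430]  K=[0.4007 -0.1176; 0.1516 0.5499]  nu=[-3.5414, 2.0127]  x^+=[-1.4350, 0.6468]  P^+=[0.0906 -0.0131; -0.0131 0.1903]
step 4: x^-=[-1.3705, 0.5268]  P^-=[0.1493 -0.0295; -0.0295 0.4633]  S=[0.3872 0.0664; 0.0664 0.8401]  K=[0.3846 -0.1135; 0.1527 0.5489]  nu=[-1.6617, -3.0268]  x^+=[-1.6660, -1.3883]  P^+=[0.0870 -0.0128; -0.0128 0.1900]
step 5: x^-=[-1.3773, -1.0357]  P^-=[0.1463 -0.0292; -0.0292 0.4631]  S=[0.3843 0.0675; 0.0675 0.8395]  K=[0.3799 -0.1124; 0.1531 0.5487]  nu=[3.1169, -1.7162]  x^+=[-0.0003, -1.5002]  P^+=[0.0860 -0.0127; -0.0127 0.1900]

P_post[0,0] = 0.0860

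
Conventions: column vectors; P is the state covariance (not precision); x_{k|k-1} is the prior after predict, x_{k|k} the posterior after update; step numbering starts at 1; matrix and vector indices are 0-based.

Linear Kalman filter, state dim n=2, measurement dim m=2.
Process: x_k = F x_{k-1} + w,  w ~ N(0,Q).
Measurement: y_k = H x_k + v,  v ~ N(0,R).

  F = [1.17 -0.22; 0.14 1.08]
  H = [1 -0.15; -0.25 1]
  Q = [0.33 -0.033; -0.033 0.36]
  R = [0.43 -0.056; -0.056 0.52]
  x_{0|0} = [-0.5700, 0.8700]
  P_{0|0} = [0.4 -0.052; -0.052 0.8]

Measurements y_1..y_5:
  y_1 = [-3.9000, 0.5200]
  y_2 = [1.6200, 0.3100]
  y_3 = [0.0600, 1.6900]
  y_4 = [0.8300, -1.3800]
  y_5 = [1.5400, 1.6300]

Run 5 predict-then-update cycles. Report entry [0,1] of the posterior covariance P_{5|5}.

P_post[0,1] = 0.0469

step 1: x^-=[-0.8583, 0.8598]  P^-=[0.9430 -0.2217; -0.2217 1.2852]  S=[1.4685 -0.7145; -0.7145 1.9750]  K=[0.6701 0.0108; 0.0583 0.6999]  nu=[-2.9127, -0.5544]  x^+=[-2.8162, 0.3019]  P^+=[0.2938 0.0415; 0.0415 0.3711]
step 2: x^-=[-3.3613, -0.0682]  P^-=[0.7287 -0.0218; -0.0218 0.8111]  S=[1.1835 -0.3825; -0.3825 1.3876]  K=[0.6268 0.0258; 0.0757 0.6094]  nu=[4.9711, -0.4621]  x^+=[-0.2573, 0.0264]  P^+=[0.2752 0.0471; 0.0471 0.3244]
step 3: x^-=[-0.3068, -0.0075]  P^-=[0.6981 -0.0070; -0.0070 0.7580]  S=[1.1473 -0.3515; -0.3515 1.3251]  K=[0.6176 0.0269; 0.0767 0.5937]  nu=[0.3657, 1.6207]  x^+=[-0.0374, 0.9828]  P^+=[0.2712 0.0472; 0.0472 0.3162]
step 4: x^-=[-0.2600, 1.0562]  P^-=[0.6922 -0.0056; -0.0056 0.7484]  S=[1.1407 -0.3471; -0.3471 1.3145]  K=[0.6157 0.0267; 0.0764 0.5906]  nu=[1.2484, -2.5012]  x^+=[0.4419, -0.3256]  P^+=[0.2703 0.0470; 0.0470 0.3146]
step 5: x^-=[0.5886, -0.2898]  P^-=[0.6910 -0.0056; -0.0056 0.7464]  S=[1.1395 -0.3465; -0.3465 1.3124]  K=[0.6152 0.0266; 0.0762 0.5899]  nu=[0.9079, 2.0670]  x^+=[1.2021, 0.9988]  P^+=[0.2701 0.0469; 0.0469 0.3142]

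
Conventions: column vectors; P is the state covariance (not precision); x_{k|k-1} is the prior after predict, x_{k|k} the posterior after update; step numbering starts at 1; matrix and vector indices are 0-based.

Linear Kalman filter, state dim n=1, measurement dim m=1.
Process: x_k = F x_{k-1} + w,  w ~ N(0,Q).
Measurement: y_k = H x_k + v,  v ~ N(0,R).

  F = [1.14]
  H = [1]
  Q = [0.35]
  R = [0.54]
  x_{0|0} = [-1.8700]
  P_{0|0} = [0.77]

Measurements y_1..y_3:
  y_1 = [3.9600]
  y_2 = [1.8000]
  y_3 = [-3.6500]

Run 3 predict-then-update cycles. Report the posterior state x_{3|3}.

step 1: x^-=[-2.1318]  P^-=[1.3507]  S=[1.8907]  K=[0.7144]  nu=[6.0918]  x^+=[2.2201]  P^+=[0.3858]
step 2: x^-=[2.5309]  P^-=[0.8513]  S=[1.3913]  K=[0.6119]  nu=[-0.7309]  x^+=[2.0837]  P^+=[0.3304]
step 3: x^-=[2.3754]  P^-=[0.7794]  S=[1.3194]  K=[0.5907]  nu=[-6.0254]  x^+=[-1.1840]  P^+=[0.3190]

x_post = [-1.1840]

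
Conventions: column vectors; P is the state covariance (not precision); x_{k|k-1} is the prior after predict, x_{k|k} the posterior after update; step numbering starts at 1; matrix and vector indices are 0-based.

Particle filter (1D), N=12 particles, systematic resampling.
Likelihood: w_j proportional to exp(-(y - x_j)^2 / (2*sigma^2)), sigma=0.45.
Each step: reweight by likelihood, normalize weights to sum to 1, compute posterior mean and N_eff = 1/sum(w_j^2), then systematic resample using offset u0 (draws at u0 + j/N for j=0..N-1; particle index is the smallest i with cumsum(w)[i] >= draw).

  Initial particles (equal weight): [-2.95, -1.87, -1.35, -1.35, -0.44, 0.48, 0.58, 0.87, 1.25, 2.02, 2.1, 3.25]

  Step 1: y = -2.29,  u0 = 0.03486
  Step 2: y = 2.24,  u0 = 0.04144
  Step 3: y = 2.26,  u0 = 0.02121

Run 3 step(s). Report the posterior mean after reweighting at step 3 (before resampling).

step 1: w=[0.2810, 0.5329, 0.0930, 0.0930, 0.0002, 0.0000, 0.0000, 0.0000, 0.0000, 0.0000, 0.0000, 0.0000]  mean=-2.0765  Neff=2.6300  idx=[0, 0, 0, 1, 1, 1, 1, 1, 1, 1, 2, 3]
step 2: w=[0.0000, 0.0000, 0.0000, 0.0000, 0.0000, 0.0000, 0.0000, 0.0000, 0.0000, 0.0000, 0.4999, 0.4999]  mean=-1.3501  Neff=2.0007  idx=[10, 10, 10, 10, 10, 10, 11, 11, 11, 11, 11, 11]
step 3: w=[0.0833, 0.0833, 0.0833, 0.0833, 0.0833, 0.0833, 0.0833, 0.0833, 0.0833, 0.0833, 0.0833, 0.0833]  mean=-1.3500  Neff=12.0000  idx=[0, 1, 2, 3, 4, 5, 6, 7, 8, 9, 10, 11]

post_mean = -1.3500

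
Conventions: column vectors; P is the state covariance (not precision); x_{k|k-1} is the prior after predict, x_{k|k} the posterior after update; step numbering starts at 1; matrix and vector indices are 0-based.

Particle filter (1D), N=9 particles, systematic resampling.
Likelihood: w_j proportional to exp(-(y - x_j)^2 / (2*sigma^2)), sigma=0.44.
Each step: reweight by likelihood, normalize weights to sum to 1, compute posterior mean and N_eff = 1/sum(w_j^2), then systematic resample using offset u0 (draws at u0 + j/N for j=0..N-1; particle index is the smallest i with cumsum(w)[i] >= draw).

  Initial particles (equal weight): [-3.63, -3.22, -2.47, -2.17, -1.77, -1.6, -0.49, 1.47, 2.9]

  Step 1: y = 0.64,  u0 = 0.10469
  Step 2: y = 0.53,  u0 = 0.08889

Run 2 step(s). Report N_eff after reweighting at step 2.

N_eff = 8.8950

step 1: w=[0.0000, 0.0000, 0.0000, 0.0000, 0.0000, 0.0000, 0.1797, 0.8203, 0.0000]  mean=1.1178  Neff=1.4181  idx=[6, 7, 7, 7, 7, 7, 7, 7, 7]
step 2: w=[0.0770, 0.1154, 0.1154, 0.1154, 0.1154, 0.1154, 0.1154, 0.1154, 0.1154]  mean=1.3192  Neff=8.8950  idx=[1, 2, 3, 3, 4, 5, 6, 7, 8]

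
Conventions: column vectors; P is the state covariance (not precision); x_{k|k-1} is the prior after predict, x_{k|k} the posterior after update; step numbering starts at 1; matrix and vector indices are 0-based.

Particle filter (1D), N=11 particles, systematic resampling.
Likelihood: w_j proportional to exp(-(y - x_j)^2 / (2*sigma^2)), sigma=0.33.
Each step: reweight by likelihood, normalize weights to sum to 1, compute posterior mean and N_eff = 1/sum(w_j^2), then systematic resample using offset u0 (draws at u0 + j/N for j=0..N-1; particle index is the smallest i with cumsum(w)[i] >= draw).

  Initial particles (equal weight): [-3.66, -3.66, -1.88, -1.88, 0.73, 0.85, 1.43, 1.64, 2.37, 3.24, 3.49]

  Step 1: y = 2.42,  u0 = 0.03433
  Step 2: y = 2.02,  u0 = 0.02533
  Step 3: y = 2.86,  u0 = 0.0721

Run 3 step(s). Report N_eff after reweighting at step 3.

N_eff = 10.0065

step 1: w=[0.0000, 0.0000, 0.0000, 0.0000, 0.0000, 0.0000, 0.0100, 0.0551, 0.8892, 0.0410, 0.0047]  mean=2.3614  Neff=1.2570  idx=[7, 8, 8, 8, 8, 8, 8, 8, 8, 8, 8]
step 2: w=[0.0829, 0.0917, 0.0917, 0.0917, 0.0917, 0.0917, 0.0917, 0.0917, 0.0917, 0.0917, 0.0917]  mean=2.3095  Neff=10.9915  idx=[0, 1, 2, 3, 4, 5, 6, 7, 8, 9, 10]
step 3: w=[0.0003, 0.1000, 0.1000, 0.1000, 0.1000, 0.1000, 0.1000, 0.1000, 0.1000, 0.1000, 0.1000]  mean=2.3698  Neff=10.0065  idx=[1, 2, 3, 4, 5, 6, 7, 8, 8, 9, 10]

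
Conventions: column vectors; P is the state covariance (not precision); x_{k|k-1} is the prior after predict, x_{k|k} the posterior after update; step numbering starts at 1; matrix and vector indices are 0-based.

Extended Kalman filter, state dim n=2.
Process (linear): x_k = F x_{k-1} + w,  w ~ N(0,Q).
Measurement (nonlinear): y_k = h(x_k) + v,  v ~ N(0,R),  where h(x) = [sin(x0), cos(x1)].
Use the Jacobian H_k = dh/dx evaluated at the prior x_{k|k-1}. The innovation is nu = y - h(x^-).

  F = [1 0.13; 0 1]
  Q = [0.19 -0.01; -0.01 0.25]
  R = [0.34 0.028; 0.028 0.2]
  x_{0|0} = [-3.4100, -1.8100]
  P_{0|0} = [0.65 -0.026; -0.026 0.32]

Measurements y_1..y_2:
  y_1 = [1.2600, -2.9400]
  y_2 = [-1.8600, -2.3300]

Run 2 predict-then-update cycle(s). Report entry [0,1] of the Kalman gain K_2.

K[0,1] = -0.0013

step 1: x^-=[-3.6453, -1.8100]  P^-=[0.8386 0.0056; 0.0056 0.5700]  H_jac=[-0.8758 0.0000; 0.0000 0.9715]  S=[0.9833 0.0232; 0.0232 0.7380]  K=[-0.7477 0.0309; -0.0227 0.7511]  nu=[0.7773, -2.7031]  x^+=[-4.3101, -3.8579]  P^+=[0.2893 -0.0152; -0.0152 0.1540]
step 2: x^-=[-4.8116, -3.8579]  P^-=[0.4779 -0.0052; -0.0052 0.4040]  H_jac=[0.0991 0.0000; 0.0000 -0.6566]  S=[0.3447 0.0283; 0.0283 0.3742]  K=[0.1375 -0.0013; 0.0571 -0.7132]  nu=[-2.8551, -1.5758]  x^+=[-5.2020, -2.8972]  P^+=[0.4714 -0.0055; -0.0055 0.2148]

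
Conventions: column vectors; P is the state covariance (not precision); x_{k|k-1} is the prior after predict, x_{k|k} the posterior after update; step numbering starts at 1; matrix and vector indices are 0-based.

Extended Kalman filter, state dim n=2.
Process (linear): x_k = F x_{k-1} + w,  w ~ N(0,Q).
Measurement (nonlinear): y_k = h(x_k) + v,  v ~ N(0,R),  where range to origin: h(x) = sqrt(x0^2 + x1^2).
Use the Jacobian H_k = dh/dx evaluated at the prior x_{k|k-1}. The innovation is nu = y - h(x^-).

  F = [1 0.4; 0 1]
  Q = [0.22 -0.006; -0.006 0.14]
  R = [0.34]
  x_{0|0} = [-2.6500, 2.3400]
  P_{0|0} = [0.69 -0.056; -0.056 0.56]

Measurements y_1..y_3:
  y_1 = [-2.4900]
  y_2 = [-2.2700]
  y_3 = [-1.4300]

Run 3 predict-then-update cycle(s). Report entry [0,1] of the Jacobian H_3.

H_jac[0,1] = -0.3647

step 1: x^-=[-1.7140, 2.3400]  P^-=[0.9548 0.1620; 0.1620 0.7000]  H_jac=[-0.5909 0.8067]  S=[0.9745]  K=[-0.4449; 0.4812]  nu=[-5.3906]  x^+=[0.6840, -0.2542]  P^+=[0.7620 0.3706; 0.3706 0.4743]
step 2: x^-=[0.5823, -0.2542]  P^-=[1.3543 0.5543; 0.5543 0.6143]  H_jac=[0.9165 -0.4001]  S=[1.1694]  K=[0.8718; 0.2243]  nu=[-2.9054]  x^+=[-1.9506, -0.9059]  P^+=[0.4656 0.3257; 0.3257 0.5555]
step 3: x^-=[-2.3129, -0.9059]  P^-=[1.0350 0.5419; 0.5419 0.6955]  H_jac=[-0.9311 -0.3647]  S=[1.6979]  K=[-0.6840; -0.4466]  nu=[-3.9140]  x^+=[0.3643, 0.8419]  P^+=[0.2406 0.0233; 0.0233 0.3569]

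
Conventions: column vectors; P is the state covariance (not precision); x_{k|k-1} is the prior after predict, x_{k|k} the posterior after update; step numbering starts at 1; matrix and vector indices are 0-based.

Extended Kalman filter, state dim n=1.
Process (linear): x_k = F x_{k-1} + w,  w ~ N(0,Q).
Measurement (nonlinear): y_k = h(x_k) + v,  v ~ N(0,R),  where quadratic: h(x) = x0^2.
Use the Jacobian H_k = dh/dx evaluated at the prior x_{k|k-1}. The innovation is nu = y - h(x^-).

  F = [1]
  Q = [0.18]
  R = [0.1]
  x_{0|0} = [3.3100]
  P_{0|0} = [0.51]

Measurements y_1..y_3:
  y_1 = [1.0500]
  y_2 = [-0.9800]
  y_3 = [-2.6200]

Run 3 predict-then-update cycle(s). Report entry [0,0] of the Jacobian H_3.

H_jac[0,0] = 1.3735

step 1: x^-=[3.3100]  P^-=[0.6900]  H_jac=[6.6200]  S=[30.3388]  K=[0.1506]  nu=[-9.9061]  x^+=[1.8185]  P^+=[0.0023]
step 2: x^-=[1.8185]  P^-=[0.1823]  H_jac=[3.6371]  S=[2.5112]  K=[0.2640]  nu=[-4.2871]  x^+=[0.6868]  P^+=[0.0073]
step 3: x^-=[0.6868]  P^-=[0.1873]  H_jac=[1.3735]  S=[0.4533]  K=[0.5674]  nu=[-3.0916]  x^+=[-1.0675]  P^+=[0.0413]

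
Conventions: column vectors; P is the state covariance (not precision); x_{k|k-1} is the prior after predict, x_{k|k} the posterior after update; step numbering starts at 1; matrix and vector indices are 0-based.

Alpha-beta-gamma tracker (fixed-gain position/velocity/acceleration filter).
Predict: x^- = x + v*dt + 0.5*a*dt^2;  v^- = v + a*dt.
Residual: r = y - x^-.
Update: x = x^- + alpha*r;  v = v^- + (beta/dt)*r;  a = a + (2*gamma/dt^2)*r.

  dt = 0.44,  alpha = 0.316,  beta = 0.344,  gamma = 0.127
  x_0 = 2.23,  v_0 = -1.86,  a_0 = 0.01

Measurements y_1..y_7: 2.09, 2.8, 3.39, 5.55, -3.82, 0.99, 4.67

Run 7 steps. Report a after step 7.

step 1: x_pred=1.4126  r=0.6774  x^+=1.6266  v^+=-1.3260  a^+=0.8988
step 2: x_pred=1.1302  r=1.6698  x^+=1.6579  v^+=0.3750  a^+=3.0895
step 3: x_pred=2.1219  r=1.2681  x^+=2.5226  v^+=2.7258  a^+=4.7532
step 4: x_pred=4.1821  r=1.3679  x^+=4.6143  v^+=5.8866  a^+=6.5479
step 5: x_pred=7.8383  r=-11.6583  x^+=4.1543  v^+=-0.3469  a^+=-8.7476
step 6: x_pred=3.1549  r=-2.1649  x^+=2.4708  v^+=-5.8884  a^+=-11.5878
step 7: x_pred=-1.2418  r=5.9118  x^+=0.6263  v^+=-6.3651  a^+=-3.8316

a_post = -3.8316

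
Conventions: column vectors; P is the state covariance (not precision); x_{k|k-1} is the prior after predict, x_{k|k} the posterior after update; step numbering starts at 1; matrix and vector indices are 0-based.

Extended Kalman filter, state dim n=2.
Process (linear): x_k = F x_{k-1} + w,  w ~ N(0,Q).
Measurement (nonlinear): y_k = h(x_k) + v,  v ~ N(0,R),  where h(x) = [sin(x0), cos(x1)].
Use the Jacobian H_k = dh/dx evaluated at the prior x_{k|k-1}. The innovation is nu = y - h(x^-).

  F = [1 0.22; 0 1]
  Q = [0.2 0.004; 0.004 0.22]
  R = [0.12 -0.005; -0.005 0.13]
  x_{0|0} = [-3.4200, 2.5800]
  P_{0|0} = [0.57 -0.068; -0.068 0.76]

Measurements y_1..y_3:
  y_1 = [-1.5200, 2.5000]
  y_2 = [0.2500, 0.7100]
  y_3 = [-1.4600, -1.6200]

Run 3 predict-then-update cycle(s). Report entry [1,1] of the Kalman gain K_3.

step 1: x^-=[-2.8524, 2.5800]  P^-=[0.7769 0.1032; 0.1032 0.9800]  H_jac=[-0.9585 0.0000; 0.0000 -0.5325]  S=[0.8337 0.0477; 0.0477 0.4079]  K=[-0.8914 -0.0305; -0.0458 -1.2740]  nu=[-1.2348, 3.3464]  x^+=[-1.8539, -1.6269]  P^+=[0.1114 -0.0009; -0.0009 0.3106]
step 2: x^-=[-2.2118, -1.6269]  P^-=[0.3261 0.0714; 0.0714 0.5306]  H_jac=[-0.5980 0.0000; 0.0000 0.9984]  S=[0.2366 -0.0476; -0.0476 0.6589]  K=[-0.8142 0.0493; -0.0189 0.8026]  nu=[1.0515, 0.7660]  x^+=[-3.0301, -1.0319]  P^+=[0.1638 0.0105; 0.0105 0.1046]
step 3: x^-=[-3.2571, -1.0319]  P^-=[0.3735 0.0375; 0.0375 0.3246]  H_jac=[-0.9933 0.0000; 0.0000 0.8583]  S=[0.4885 -0.0370; -0.0370 0.3691]  K=[-0.7586 0.0112; -0.0193 0.7528]  nu=[-1.5753, -2.1332]  x^+=[-2.0861, -2.6075]  P^+=[0.0917 0.0061; 0.0061 0.1141]

K[1,1] = 0.7528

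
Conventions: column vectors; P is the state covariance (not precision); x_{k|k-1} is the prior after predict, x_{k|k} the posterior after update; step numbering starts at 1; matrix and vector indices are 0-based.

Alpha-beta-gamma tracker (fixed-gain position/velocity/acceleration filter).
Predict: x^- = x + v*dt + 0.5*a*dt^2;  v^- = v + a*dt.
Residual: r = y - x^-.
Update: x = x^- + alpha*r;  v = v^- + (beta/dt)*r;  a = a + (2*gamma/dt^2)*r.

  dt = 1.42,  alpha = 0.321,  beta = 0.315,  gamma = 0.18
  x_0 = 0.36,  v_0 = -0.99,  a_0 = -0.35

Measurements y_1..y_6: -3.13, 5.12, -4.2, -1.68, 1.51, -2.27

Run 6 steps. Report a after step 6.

a_post = -0.7639

step 1: x_pred=-1.3987  r=-1.7313  x^+=-1.9544  v^+=-1.8711  a^+=-0.6591
step 2: x_pred=-5.2758  r=10.3958  x^+=-1.9388  v^+=-0.5009  a^+=1.1969
step 3: x_pred=-1.4433  r=-2.7567  x^+=-2.3282  v^+=0.5872  a^+=0.7048
step 4: x_pred=-0.7838  r=-0.8962  x^+=-1.0715  v^+=1.3892  a^+=0.5447
step 5: x_pred=1.4504  r=0.0596  x^+=1.4695  v^+=2.1759  a^+=0.5554
step 6: x_pred=5.1193  r=-7.3893  x^+=2.7473  v^+=1.3254  a^+=-0.7639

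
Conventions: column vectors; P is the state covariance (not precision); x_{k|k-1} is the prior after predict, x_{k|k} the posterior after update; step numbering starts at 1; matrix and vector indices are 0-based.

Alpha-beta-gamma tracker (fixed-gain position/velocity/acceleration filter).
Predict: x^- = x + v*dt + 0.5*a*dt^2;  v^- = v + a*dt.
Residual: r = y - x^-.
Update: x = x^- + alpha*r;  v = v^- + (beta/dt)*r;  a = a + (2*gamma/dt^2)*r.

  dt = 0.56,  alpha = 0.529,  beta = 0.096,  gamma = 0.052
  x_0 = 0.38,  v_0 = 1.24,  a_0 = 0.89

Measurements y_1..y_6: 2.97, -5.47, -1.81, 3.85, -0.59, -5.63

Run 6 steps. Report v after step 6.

step 1: x_pred=1.2140  r=1.7560  x^+=2.1429  v^+=2.0394  a^+=1.4724
step 2: x_pred=3.5159  r=-8.9859  x^+=-1.2377  v^+=1.3235  a^+=-1.5076
step 3: x_pred=-0.7329  r=-1.0771  x^+=-1.3027  v^+=0.2946  a^+=-1.8648
step 4: x_pred=-1.4301  r=5.2801  x^+=1.3631  v^+=0.1555  a^+=-0.1138
step 5: x_pred=1.4323  r=-2.0223  x^+=0.3625  v^+=-0.2549  a^+=-0.7844
step 6: x_pred=0.0967  r=-5.7267  x^+=-2.9327  v^+=-1.6760  a^+=-2.6836

v_post = -1.6760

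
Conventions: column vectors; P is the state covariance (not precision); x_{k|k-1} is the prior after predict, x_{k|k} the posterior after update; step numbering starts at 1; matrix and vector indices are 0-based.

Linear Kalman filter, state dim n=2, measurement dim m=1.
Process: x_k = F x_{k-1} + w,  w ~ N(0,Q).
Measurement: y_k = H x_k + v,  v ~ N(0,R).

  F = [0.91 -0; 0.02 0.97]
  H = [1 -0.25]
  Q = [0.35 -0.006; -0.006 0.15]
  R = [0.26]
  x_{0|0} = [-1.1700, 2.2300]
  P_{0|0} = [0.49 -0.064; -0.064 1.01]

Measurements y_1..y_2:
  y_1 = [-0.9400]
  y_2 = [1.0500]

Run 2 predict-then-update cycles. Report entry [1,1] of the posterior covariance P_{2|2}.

step 1: x^-=[-1.0647, 2.1397]  P^-=[0.7558 -0.0536; -0.0536 1.0980]  S=[1.1112]  K=[0.6922; -0.2953]  nu=[0.6596]  x^+=[-0.6081, 1.9449]  P^+=[0.2234 0.1735; 0.1735 1.0012]
step 2: x^-=[-0.5534, 1.8744]  P^-=[0.5350 0.1512; 0.1512 1.0988]  S=[0.7880]  K=[0.6309; -0.1567]  nu=[2.0720]  x^+=[0.7538, 1.5498]  P^+=[0.2213 0.2291; 0.2291 1.0795]

P_post[1,1] = 1.0795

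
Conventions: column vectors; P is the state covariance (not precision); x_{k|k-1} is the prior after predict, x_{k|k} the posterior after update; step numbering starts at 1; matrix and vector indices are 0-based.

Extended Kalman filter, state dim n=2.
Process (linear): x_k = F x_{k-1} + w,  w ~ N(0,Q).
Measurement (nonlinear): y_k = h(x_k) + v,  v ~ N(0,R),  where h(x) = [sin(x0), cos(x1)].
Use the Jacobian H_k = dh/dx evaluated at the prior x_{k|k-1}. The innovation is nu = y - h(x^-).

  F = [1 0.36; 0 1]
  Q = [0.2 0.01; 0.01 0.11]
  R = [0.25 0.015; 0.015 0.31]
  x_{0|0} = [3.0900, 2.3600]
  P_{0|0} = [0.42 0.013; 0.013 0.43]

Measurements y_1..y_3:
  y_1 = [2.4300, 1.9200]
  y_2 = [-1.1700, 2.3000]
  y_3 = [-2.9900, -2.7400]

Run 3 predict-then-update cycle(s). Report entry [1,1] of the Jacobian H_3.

step 1: x^-=[3.9396, 2.3600]  P^-=[0.6851 0.1778; 0.1778 0.5400]  H_jac=[-0.6981 0.0000; 0.0000 -0.7044]  S=[0.5839 0.1024; 0.1024 0.5779]  K=[-0.8062 -0.0738; -0.1002 -0.6404]  nu=[3.1460, 2.6298]  x^+=[1.2093, 0.3606]  P^+=[0.2903 0.0497; 0.0497 0.2840]
step 2: x^-=[1.3391, 0.3606]  P^-=[0.5628 0.1619; 0.1619 0.3940]  H_jac=[0.2296 0.0000; 0.0000 -0.3528]  S=[0.2797 0.0019; 0.0019 0.3590]  K=[0.4632 -0.1615; 0.1355 -0.3878]  nu=[-2.1433, 1.3643]  x^+=[0.1261, -0.4590]  P^+=[0.4937 0.1222; 0.1222 0.3350]
step 3: x^-=[-0.0392, -0.4590]  P^-=[0.8252 0.2528; 0.2528 0.4450]  H_jac=[0.9992 0.0000; 0.0000 0.4431]  S=[1.0739 0.1269; 0.1269 0.3974]  K=[0.7633 0.0381; 0.1835 0.4376]  nu=[-2.9509, -3.6365]  x^+=[-2.4300, -2.5918]  P^+=[0.1915 0.0525; 0.0525 0.3124]

H_jac[1,1] = 0.4431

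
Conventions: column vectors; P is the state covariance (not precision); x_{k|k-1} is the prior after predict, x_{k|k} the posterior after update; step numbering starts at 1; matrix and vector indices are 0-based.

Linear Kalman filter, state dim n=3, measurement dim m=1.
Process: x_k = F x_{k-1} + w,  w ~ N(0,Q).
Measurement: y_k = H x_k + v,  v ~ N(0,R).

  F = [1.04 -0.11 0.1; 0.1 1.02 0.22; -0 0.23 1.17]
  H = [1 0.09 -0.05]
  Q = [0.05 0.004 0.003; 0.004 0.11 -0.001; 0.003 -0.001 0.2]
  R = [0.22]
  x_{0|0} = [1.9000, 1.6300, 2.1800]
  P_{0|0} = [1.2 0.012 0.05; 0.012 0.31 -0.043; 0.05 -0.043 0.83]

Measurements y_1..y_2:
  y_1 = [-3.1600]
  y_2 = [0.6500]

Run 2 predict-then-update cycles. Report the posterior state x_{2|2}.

step 1: x^-=[2.0147, 2.3322, 2.9255]  P^-=[1.3686 0.1335 0.1605; 0.1335 0.4700 0.2380; 0.1605 0.2380 1.3294]  S=[1.6015]  K=[0.8570; 0.1023; 0.0721]  nu=[-5.2383]  x^+=[-2.4747, 1.7962, 2.5478]  P^+=[0.1923 -0.0070 0.0616; -0.0070 0.4533 0.2262; 0.0616 0.2262 1.3211]
step 2: x^-=[-2.5165, 2.1452, 3.3941]  P^-=[0.2861 0.0272 0.1954; 0.0272 0.7503 0.7338; 0.1954 0.7338 2.1542]  S=[0.4963]  K=[0.5617; 0.1169; 0.3098]  nu=[3.1431]  x^+=[-0.7511, 2.5126, 4.3680]  P^+=[0.1295 -0.0054 0.1091; -0.0054 0.7435 0.7158; 0.1091 0.7158 2.1065]

x_post = [-0.7511, 2.5126, 4.3680]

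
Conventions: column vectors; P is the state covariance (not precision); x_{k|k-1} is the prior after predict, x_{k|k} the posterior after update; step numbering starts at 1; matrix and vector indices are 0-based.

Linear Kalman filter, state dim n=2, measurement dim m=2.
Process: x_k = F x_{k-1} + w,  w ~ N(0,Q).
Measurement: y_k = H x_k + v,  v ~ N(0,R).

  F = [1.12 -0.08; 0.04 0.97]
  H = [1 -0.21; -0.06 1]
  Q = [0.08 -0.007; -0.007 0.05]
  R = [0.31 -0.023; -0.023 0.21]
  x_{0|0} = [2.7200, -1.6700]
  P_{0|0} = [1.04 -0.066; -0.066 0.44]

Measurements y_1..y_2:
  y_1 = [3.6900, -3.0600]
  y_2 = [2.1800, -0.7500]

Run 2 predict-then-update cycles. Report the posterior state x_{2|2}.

step 1: x^-=[3.1800, -1.5111]  P^-=[1.3992 -0.0660; -0.0660 0.4605]  S=[1.7573 -0.2705; -0.2705 0.6835]  K=[0.8203 0.1053; 0.0128 0.6847]  nu=[0.1927, -1.3581]  x^+=[3.1951, -2.4385]  P^+=[0.2558 0.0186; 0.0186 0.1446]
step 2: x^-=[3.7736, -2.2375]  P^-=[0.3985 0.0134; 0.0134 0.1879]  S=[0.7111 -0.0728; -0.0728 0.3977]  K=[0.5642 0.0768; 0.0117 0.4726]  nu=[-2.0635, 1.7139]  x^+=[2.7410, -1.4517]  P^+=[0.1760 0.0137; 0.0137 0.0998]

x_post = [2.7410, -1.4517]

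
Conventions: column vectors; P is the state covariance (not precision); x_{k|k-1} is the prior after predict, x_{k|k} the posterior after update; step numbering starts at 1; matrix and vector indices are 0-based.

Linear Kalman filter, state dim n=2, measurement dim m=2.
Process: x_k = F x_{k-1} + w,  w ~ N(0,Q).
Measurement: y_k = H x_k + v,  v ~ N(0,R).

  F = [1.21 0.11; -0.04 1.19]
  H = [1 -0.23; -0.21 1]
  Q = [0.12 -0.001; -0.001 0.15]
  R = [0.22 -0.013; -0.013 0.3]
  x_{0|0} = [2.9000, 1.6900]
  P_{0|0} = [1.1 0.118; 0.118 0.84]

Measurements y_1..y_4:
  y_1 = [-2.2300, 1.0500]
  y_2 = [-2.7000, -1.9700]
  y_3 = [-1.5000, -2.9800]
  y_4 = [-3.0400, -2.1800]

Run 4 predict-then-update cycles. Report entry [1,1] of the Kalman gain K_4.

step 1: x^-=[3.6949, 1.8951]  P^-=[1.7721 0.2251; 0.2251 1.3301]  S=[1.9589 -0.4551; -0.4551 1.6137]  K=[0.9171 0.1675; 0.1535 0.8382]  nu=[-5.4890, -0.0692]  x^+=[-1.3508, 0.9947]  P^+=[0.2190 0.0843; 0.0843 0.2672]
step 2: x^-=[-1.5250, 1.2377]  P^-=[0.4663 0.1444; 0.1444 0.5207]  S=[0.6474 -0.0793; -0.0793 0.7806]  K=[0.6848 0.1291; 0.1165 0.6400]  nu=[-0.8903, -3.5279]  x^+=[-2.5902, -1.1239]  P^+=[0.1637 0.0642; 0.0642 0.2040]
step 3: x^-=[-3.2578, -1.2339]  P^-=[0.3793 0.1100; 0.1100 0.4330]  S=[0.5716 -0.0770; -0.0770 0.7035]  K=[0.6344 0.1125; 0.0980 0.5934]  nu=[1.4740, -2.4302]  x^+=[-2.5960, -2.5314]  P^+=[0.1513 0.0573; 0.0573 0.1888]
step 4: x^-=[-3.4196, -2.9085]  P^-=[0.3590 0.0986; 0.0986 0.4121]  S=[0.5555 -0.0798; -0.0798 0.6865]  K=[0.6207 0.1060; 0.0903 0.5806]  nu=[-0.2894, 0.0104]  x^+=[-3.5981, -2.9286]  P^+=[0.1478 0.0548; 0.0548 0.1845]

K[1,1] = 0.5806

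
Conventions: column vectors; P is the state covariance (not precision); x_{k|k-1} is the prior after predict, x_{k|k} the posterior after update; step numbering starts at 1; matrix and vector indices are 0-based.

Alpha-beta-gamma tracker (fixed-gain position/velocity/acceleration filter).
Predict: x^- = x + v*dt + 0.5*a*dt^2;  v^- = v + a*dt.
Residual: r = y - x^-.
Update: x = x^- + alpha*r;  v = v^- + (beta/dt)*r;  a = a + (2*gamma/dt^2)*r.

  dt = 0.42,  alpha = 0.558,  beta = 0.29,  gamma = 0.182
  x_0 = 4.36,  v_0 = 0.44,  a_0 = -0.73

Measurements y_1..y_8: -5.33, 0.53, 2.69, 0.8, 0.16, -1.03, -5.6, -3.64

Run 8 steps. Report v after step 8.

v_post = -7.5443

step 1: x_pred=4.4804  r=-9.8104  x^+=-0.9938  v^+=-6.6405  a^+=-20.9737
step 2: x_pred=-5.6327  r=6.1627  x^+=-2.1939  v^+=-11.1942  a^+=-8.2571
step 3: x_pred=-7.6238  r=10.3138  x^+=-1.8687  v^+=-7.5408  a^+=13.0253
step 4: x_pred=-3.8870  r=4.6870  x^+=-1.2717  v^+=1.1661  a^+=22.6968
step 5: x_pred=1.2200  r=-1.0600  x^+=0.6285  v^+=9.9669  a^+=20.5096
step 6: x_pred=6.6235  r=-7.6535  x^+=2.3529  v^+=13.2963  a^+=4.7166
step 7: x_pred=8.3533  r=-13.9533  x^+=0.5674  v^+=5.6429  a^+=-24.0759
step 8: x_pred=0.8139  r=-4.4539  x^+=-1.6714  v^+=-7.5443  a^+=-33.2665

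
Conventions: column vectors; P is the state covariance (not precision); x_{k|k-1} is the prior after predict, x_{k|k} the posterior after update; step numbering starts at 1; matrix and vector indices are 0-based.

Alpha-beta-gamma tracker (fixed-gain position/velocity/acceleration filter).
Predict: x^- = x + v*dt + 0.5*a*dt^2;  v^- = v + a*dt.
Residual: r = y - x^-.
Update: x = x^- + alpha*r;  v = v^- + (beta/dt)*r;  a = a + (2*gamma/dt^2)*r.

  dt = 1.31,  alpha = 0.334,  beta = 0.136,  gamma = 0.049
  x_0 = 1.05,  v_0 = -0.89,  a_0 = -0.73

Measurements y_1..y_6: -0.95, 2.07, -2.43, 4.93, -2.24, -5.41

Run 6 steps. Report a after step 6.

step 1: x_pred=-0.7423  r=-0.2077  x^+=-0.8117  v^+=-1.8679  a^+=-0.7419
step 2: x_pred=-3.8951  r=5.9651  x^+=-1.9028  v^+=-2.2204  a^+=-0.4012
step 3: x_pred=-5.1558  r=2.7258  x^+=-4.2454  v^+=-2.4630  a^+=-0.2456
step 4: x_pred=-7.6827  r=12.6127  x^+=-3.4700  v^+=-1.4753  a^+=0.4747
step 5: x_pred=-4.9954  r=2.7554  x^+=-4.0751  v^+=-0.5674  a^+=0.6321
step 6: x_pred=-4.2760  r=-1.1340  x^+=-4.6548  v^+=0.1429  a^+=0.5673

a_post = 0.5673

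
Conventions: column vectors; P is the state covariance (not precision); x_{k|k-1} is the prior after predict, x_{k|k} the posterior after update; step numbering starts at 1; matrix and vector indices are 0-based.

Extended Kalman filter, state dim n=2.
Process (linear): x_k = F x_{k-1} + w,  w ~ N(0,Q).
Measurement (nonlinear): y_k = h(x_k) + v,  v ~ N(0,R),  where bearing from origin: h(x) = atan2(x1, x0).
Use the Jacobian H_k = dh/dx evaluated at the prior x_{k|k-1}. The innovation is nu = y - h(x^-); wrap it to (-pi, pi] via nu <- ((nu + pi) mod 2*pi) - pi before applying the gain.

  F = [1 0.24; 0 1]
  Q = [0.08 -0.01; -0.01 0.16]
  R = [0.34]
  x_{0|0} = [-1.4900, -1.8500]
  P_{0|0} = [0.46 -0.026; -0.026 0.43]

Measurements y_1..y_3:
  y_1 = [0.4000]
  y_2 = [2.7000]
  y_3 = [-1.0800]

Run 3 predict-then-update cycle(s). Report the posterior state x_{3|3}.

step 1: x^-=[-1.9340, -1.8500]  P^-=[0.5523 0.0672; 0.0672 0.5900]  H_jac=[0.2583 -0.2700]  S=[0.4105]  K=[0.3033; -0.3458]  nu=[2.7784]  x^+=[-1.0913, -2.8108]  P^+=[0.5145 0.1103; 0.1103 0.5409]
step 2: x^-=[-1.7659, -2.8108]  P^-=[0.6786 0.2301; 0.2301 0.7009]  H_jac=[0.2551 -0.1603]  S=[0.3833]  K=[0.3554; -0.1399]  nu=[-1.4514]  x^+=[-2.2817, -2.6077]  P^+=[0.6302 0.2491; 0.2491 0.6934]
step 3: x^-=[-2.9076, -2.6077]  P^-=[0.8697 0.4056; 0.4056 0.8534]  H_jac=[0.1710 -0.1906]  S=[0.3700]  K=[0.1929; -0.2523]  nu=[1.3305]  x^+=[-2.6509, -2.9433]  P^+=[0.8559 0.4236; 0.4236 0.8299]

x_post = [-2.6509, -2.9433]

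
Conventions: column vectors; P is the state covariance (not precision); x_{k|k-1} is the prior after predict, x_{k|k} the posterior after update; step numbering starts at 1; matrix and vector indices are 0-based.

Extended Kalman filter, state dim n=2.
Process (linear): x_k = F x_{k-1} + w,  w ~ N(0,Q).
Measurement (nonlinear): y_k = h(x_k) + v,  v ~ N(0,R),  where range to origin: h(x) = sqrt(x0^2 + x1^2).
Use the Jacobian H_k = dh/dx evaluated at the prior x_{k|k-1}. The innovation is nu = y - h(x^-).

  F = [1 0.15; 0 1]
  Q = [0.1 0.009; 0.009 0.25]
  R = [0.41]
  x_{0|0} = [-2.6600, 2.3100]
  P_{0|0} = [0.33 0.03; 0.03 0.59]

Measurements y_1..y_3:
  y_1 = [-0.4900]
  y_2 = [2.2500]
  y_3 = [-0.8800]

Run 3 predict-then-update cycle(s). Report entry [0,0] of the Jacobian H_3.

H_jac[0,0] = -0.9987

step 1: x^-=[-2.3135, 2.3100]  P^-=[0.4523 0.1275; 0.1275 0.8400]  H_jac=[-0.7076 0.7066]  S=[0.9283]  K=[-0.2477; 0.5421]  nu=[-3.7593]  x^+=[-1.3823, 0.2719]  P^+=[0.3953 0.2522; 0.2522 0.5671]
step 2: x^-=[-1.3415, 0.2719]  P^-=[0.5837 0.3462; 0.3462 0.8171]  H_jac=[-0.9801 0.1987]  S=[0.8681]  K=[-0.5798; -0.2039]  nu=[0.8812]  x^+=[-1.8524, 0.0922]  P^+=[0.2919 0.2436; 0.2436 0.7810]
step 3: x^-=[-1.8386, 0.0922]  P^-=[0.4826 0.3698; 0.3698 1.0310]  H_jac=[-0.9987 0.0501]  S=[0.8570]  K=[-0.5408; -0.3707]  nu=[-2.7209]  x^+=[-0.3671, 1.1008]  P^+=[0.2319 0.1980; 0.1980 0.9133]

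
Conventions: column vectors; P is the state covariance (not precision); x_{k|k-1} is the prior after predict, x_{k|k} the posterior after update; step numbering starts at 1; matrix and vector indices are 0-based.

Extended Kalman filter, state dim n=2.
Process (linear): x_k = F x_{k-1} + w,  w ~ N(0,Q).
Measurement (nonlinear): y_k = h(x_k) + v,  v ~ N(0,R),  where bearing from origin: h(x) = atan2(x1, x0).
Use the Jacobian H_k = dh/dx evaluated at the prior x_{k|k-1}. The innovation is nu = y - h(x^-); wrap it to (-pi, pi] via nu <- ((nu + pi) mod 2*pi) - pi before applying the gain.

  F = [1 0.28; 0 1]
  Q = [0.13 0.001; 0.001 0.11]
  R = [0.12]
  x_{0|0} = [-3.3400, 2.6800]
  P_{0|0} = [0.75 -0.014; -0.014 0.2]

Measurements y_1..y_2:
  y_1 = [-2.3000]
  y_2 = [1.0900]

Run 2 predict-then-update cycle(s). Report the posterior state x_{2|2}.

step 1: x^-=[-2.5896, 2.6800]  P^-=[0.8878 0.0430; 0.0430 0.3100]  H_jac=[-0.1930 -0.1865]  S=[0.1669]  K=[-1.0743; -0.3960]  nu=[1.6441]  x^+=[-4.3560, 2.0290]  P^+=[0.6952 -0.0280; -0.0280 0.2838]
step 2: x^-=[-3.7879, 2.0290]  P^-=[0.8317 0.0525; 0.0525 0.3938]  H_jac=[-0.1099 -0.2051]  S=[0.1490]  K=[-0.6857; -0.5810]  nu=[-1.5598]  x^+=[-2.7183, 2.9352]  P^+=[0.7617 -0.0069; -0.0069 0.3435]

x_post = [-2.7183, 2.9352]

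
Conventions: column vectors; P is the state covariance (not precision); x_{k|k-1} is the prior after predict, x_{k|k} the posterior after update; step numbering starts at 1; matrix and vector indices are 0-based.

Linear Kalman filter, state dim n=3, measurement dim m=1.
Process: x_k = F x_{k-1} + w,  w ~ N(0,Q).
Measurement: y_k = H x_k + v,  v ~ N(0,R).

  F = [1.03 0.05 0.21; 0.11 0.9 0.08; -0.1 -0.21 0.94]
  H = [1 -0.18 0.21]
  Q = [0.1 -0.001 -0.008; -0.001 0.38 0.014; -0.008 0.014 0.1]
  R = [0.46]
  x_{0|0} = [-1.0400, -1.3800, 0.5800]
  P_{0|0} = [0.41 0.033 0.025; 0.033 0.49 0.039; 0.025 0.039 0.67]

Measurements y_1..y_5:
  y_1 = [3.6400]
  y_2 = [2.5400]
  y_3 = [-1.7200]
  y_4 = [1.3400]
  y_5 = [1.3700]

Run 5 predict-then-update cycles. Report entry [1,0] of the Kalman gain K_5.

K[1,0] = -0.1101

step 1: x^-=[-1.0184, -1.3100, 0.9390]  P^-=[0.5808 0.1197 0.0934; 0.1197 0.7987 -0.0017; 0.0934 -0.0017 0.6990]  S=[1.0937]  K=[0.5292; -0.0223; 0.2199]  nu=[4.2254]  x^+=[1.2178, -1.4044, 1.8680]  P^+=[0.2744 0.1326 -0.0339; 0.1326 0.7982 0.0036; -0.0339 0.0036 0.6461]
step 2: x^-=[1.5764, -0.9806, 1.9291]  P^-=[0.4207 0.1977 0.0215; 0.1977 1.0602 -0.1065; 0.0215 -0.1065 0.7194]  S=[0.8927]  K=[0.4365; -0.0174; 0.2147]  nu=[0.3820]  x^+=[1.7431, -0.9872, 2.0111]  P^+=[0.2506 0.2044 -0.0622; 0.2044 1.0599 -0.1032; -0.0622 -0.1032 0.6782]
step 3: x^-=[2.1684, -0.5359, 1.9235]  P^-=[0.3904 0.2507 -0.0155; 0.2507 1.2704 -0.2527; -0.0155 -0.2527 0.8095]  S=[0.8496]  K=[0.4026; -0.0366; 0.2353]  nu=[-4.3888]  x^+=[0.4015, -0.3753, 0.8907]  P^+=[0.2527 0.2632 -0.0960; 0.2632 1.2693 -0.2454; -0.0960 -0.2454 0.7625]
step 4: x^-=[0.5818, -0.2224, 0.8759]  P^-=[0.3853 0.2855 -0.0468; 0.2855 1.4311 -0.4137; -0.0468 -0.4137 0.9582]  S=[0.8428]  K=[0.3846; -0.0700; 0.2716]  nu=[0.5342]  x^+=[0.7873, -0.2598, 1.0210]  P^+=[0.2607 0.3082 -0.1348; 0.3082 1.4270 -0.3977; -0.1348 -0.3977 0.8960]
step 5: x^-=[1.0123, -0.0655, 0.9356]  P^-=[0.3847 0.3042 -0.0700; 0.3042 1.5461 -0.5687; -0.0700 -0.5687 1.1526]  S=[0.8497]  K=[0.3710; -0.1101; 0.3229]  nu=[0.1494]  x^+=[1.0677, -0.0820, 0.9838]  P^+=[0.2677 0.3389 -0.1718; 0.3389 1.5359 -0.5385; -0.1718 -0.5385 1.0640]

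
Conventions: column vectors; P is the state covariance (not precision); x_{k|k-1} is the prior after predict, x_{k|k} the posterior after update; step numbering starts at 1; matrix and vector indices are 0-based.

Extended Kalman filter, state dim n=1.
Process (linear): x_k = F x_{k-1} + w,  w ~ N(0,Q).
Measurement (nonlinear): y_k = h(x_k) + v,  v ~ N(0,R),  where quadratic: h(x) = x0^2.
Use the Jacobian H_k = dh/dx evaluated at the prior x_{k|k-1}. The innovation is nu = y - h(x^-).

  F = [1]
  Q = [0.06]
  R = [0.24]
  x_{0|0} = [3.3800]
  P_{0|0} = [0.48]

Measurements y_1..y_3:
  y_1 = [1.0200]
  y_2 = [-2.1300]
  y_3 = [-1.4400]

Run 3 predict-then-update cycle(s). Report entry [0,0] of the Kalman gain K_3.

K[0,0] = 0.2654

step 1: x^-=[3.3800]  P^-=[0.5400]  H_jac=[6.7600]  S=[24.9167]  K=[0.1465]  nu=[-10.4044]  x^+=[1.8557]  P^+=[0.0052]
step 2: x^-=[1.8557]  P^-=[0.0652]  H_jac=[3.7114]  S=[1.1381]  K=[0.2126]  nu=[-5.5737]  x^+=[0.6706]  P^+=[0.0137]
step 3: x^-=[0.6706]  P^-=[0.0737]  H_jac=[1.3413]  S=[0.3727]  K=[0.2654]  nu=[-1.8897]  x^+=[0.1690]  P^+=[0.0475]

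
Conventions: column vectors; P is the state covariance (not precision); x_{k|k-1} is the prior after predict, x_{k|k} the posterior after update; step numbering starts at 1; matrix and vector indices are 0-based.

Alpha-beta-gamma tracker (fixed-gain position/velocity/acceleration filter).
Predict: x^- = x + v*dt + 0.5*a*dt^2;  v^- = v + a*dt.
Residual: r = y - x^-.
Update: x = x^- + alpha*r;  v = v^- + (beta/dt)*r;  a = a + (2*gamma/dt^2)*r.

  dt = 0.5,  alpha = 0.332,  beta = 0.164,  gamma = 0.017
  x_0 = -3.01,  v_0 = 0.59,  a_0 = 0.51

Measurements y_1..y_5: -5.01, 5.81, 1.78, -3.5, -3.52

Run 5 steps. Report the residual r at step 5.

resid = -6.1089

step 1: x_pred=-2.6512  r=-2.3588  x^+=-3.4344  v^+=0.0713  a^+=0.1892
step 2: x_pred=-3.3750  r=9.1850  x^+=-0.3256  v^+=3.1786  a^+=1.4384
step 3: x_pred=1.4435  r=0.3365  x^+=1.5552  v^+=4.0082  a^+=1.4841
step 4: x_pred=3.7448  r=-7.2448  x^+=1.3395  v^+=2.3740  a^+=0.4988
step 5: x_pred=2.5889  r=-6.1089  x^+=0.5607  v^+=0.6197  a^+=-0.3320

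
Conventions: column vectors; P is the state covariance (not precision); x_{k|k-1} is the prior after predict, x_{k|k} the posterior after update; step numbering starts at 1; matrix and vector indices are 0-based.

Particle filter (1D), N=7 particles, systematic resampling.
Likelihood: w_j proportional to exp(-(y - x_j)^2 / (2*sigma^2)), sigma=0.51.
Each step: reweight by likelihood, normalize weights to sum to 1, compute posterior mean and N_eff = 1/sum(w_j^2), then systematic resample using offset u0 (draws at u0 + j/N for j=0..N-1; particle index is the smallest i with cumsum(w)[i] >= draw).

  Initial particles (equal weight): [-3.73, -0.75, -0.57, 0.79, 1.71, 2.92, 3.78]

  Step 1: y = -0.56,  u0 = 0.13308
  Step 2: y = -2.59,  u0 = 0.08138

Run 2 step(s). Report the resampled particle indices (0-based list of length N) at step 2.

resampled_idx = [0, 0, 1, 1, 2, 3, 5]

step 1: w=[0.0000, 0.4753, 0.5094, 0.0153, 0.0000, 0.0000, 0.0000]  mean=-0.6346  Neff=2.0594  idx=[1, 1, 1, 2, 2, 2, 3]
step 2: w=[0.2639, 0.2639, 0.2639, 0.0694, 0.0694, 0.0694, 0.0000]  mean=-0.7125  Neff=4.4759  idx=[0, 0, 1, 1, 2, 3, 5]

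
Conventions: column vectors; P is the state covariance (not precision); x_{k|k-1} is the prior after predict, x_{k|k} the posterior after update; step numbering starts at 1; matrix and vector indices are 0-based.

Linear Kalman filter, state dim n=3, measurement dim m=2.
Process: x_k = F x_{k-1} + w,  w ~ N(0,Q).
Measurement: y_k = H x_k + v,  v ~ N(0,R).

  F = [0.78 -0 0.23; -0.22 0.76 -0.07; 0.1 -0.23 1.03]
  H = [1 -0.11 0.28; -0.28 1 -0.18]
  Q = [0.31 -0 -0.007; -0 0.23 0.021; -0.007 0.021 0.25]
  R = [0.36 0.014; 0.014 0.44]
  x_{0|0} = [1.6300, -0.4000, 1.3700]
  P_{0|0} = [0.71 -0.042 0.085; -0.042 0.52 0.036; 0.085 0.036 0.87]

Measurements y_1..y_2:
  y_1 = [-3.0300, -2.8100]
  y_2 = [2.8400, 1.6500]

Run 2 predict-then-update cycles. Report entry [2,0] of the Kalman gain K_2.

K[2,0] = 0.4054

step 1: x^-=[1.5865, -0.7585, 1.6661]  P^-=[0.8185 -0.1634 0.3304; -0.1634 0.5818 -0.1447; 0.3304 -0.1447 1.2100]  S=[1.5102 -0.6373; -0.6373 1.3021]  K=[0.5906 -0.0581; 0.0434 0.5232; 0.3859 -0.1605]  nu=[-5.1664, -1.3074]  x^+=[-1.3888, -1.6668, -0.1175]  P^+=[0.2436 0.0328 -0.1007; 0.0328 0.2515 0.0636; -0.1007 0.0636 0.8726]
step 2: x^-=[-1.1103, -0.9530, 0.1234]  P^-=[0.4682 -0.0147 0.1263; -0.0147 0.3705 -0.0127; 0.1263 -0.0127 1.1391]  S=[0.9968 -0.2669; -0.2669 0.9096]  K=[0.4962 -0.0397; 0.0561 0.4308; 0.4054 -0.1593]  nu=[3.8109, 2.3144]  x^+=[0.6889, 0.2579, 1.2997]  P^+=[0.2108 0.0295 -0.1054; 0.0295 0.2114 0.0712; -0.1054 0.0712 0.9177]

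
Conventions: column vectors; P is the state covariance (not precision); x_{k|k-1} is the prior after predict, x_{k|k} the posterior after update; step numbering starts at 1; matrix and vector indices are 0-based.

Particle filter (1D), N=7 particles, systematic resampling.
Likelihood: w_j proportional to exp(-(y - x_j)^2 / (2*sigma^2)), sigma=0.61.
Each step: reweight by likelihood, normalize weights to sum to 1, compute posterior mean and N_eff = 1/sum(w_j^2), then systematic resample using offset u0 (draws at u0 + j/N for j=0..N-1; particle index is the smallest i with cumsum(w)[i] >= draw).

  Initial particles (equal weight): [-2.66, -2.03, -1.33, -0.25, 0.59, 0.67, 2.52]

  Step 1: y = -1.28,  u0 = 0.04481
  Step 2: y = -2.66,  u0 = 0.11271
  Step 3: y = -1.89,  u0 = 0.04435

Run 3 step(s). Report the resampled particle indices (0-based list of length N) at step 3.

step 1: w=[0.0430, 0.2610, 0.5540, 0.1336, 0.0051, 0.0034, 0.0000]  mean=-1.4092  Neff=2.5334  idx=[1, 1, 2, 2, 2, 2, 3]
step 2: w=[0.3797, 0.3797, 0.0601, 0.0601, 0.0601, 0.0601, 0.0003]  mean=-1.8613  Neff=3.3027  idx=[0, 0, 1, 1, 1, 3, 5]
step 3: w=[0.1575, 0.1575, 0.1575, 0.1575, 0.1575, 0.1061, 0.1061]  mean=-1.8814  Neff=6.8197  idx=[0, 1, 2, 3, 3, 4, 6]

resampled_idx = [0, 1, 2, 3, 3, 4, 6]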